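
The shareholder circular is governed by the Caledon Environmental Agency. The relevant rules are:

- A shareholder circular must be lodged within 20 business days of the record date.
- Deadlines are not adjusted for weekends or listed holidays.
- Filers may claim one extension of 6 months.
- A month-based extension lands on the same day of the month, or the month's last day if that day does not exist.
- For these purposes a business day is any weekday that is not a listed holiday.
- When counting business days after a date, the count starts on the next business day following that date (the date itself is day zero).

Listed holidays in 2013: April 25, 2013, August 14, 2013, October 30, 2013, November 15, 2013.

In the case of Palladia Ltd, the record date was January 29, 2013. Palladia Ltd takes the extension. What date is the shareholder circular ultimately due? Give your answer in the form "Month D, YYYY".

Counting 20 business days after January 29, 2013 (skipping weekends and listed holidays) reaches February 26, 2013.
February 26, 2013 falls on a Tuesday. The rules make no weekend/holiday allowance, so it remains February 26, 2013.
The 6 months extension carries February 26, 2013 to August 26, 2013.
August 26, 2013 falls on a Monday. The rules make no weekend/holiday allowance, so it remains August 26, 2013.
Deadline: August 26, 2013.

August 26, 2013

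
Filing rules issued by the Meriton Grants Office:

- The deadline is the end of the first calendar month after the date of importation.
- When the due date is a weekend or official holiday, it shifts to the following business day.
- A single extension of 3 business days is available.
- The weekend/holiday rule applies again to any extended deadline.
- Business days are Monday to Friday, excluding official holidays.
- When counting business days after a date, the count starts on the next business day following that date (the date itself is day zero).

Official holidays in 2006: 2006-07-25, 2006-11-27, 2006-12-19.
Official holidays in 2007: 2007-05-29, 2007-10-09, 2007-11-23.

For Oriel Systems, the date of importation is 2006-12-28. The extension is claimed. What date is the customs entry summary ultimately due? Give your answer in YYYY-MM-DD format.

1 month after 2006-12-28 is January 2007; that month ends on 2007-01-31.
2007-01-31 falls on a Wednesday, which is a business day, so no adjustment is needed.
Applying the 3-business-day extension: 3 business days after 2007-01-31 is 2007-02-05.
2007-02-05 is a Monday and not a listed holiday, so it stands.
So the filing is due 2007-02-05.

2007-02-05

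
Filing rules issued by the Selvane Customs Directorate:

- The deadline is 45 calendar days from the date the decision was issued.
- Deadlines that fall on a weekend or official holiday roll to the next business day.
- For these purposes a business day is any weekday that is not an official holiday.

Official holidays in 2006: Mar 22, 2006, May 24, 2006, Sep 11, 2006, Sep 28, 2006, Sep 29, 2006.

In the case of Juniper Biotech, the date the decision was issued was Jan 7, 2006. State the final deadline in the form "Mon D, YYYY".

From Jan 7, 2006, 45 calendar days later is Feb 21, 2006.
Feb 21, 2006 (Tuesday) is already a business day.
The final due date is Feb 21, 2006.

Feb 21, 2006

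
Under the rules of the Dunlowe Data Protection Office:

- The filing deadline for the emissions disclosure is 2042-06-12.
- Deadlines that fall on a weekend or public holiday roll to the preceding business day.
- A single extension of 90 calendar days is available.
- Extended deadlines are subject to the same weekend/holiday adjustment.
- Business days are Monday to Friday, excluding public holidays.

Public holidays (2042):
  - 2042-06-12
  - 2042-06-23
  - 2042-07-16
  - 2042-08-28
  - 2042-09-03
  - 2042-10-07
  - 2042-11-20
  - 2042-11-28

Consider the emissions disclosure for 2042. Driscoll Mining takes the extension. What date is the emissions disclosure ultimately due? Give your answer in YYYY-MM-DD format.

The stated deadline is 2042-06-12.
2042-06-12 is a listed holiday; the preceding business day is 2042-06-11 (Wednesday).
Applying the 90-calendar-day extension: 2042-06-11 + 90 days = 2042-09-09.
2042-09-09 falls on a Tuesday, which is a business day, so no adjustment is needed.
Deadline: 2042-09-09.

2042-09-09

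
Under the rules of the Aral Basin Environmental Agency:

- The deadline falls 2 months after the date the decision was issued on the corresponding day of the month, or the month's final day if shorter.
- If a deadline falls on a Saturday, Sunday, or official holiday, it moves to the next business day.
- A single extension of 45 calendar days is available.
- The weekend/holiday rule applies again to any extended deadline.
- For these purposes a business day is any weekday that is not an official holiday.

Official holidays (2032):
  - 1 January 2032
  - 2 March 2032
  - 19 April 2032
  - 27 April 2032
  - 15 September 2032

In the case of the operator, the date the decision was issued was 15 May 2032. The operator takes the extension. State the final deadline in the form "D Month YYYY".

30 August 2032

Moving 2 months forward from 15 May 2032 on the corresponding day gives 15 July 2032.
15 July 2032 is a Thursday and not a listed holiday, so it stands.
Applying the 45-calendar-day extension: 15 July 2032 + 45 days = 29 August 2032.
29 August 2032 is a Sunday; the next business day is 30 August 2032 (Monday).
So the filing is due 30 August 2032.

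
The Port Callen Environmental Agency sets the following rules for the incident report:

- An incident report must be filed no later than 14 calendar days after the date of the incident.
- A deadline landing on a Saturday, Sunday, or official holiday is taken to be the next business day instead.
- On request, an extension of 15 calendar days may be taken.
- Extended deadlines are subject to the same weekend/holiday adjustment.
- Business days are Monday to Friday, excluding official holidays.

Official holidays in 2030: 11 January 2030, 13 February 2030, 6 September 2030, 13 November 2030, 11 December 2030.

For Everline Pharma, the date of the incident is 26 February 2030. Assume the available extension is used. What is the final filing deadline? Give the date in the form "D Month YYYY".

Trigger date 26 February 2030 + 14 calendar days = 12 March 2030.
12 March 2030 is a Tuesday and not a listed holiday, so it stands.
Add the 15 calendar-day extension to 12 March 2030: 27 March 2030.
27 March 2030 falls on a Wednesday, which is a business day, so no adjustment is needed.
So the filing is due 27 March 2030.

27 March 2030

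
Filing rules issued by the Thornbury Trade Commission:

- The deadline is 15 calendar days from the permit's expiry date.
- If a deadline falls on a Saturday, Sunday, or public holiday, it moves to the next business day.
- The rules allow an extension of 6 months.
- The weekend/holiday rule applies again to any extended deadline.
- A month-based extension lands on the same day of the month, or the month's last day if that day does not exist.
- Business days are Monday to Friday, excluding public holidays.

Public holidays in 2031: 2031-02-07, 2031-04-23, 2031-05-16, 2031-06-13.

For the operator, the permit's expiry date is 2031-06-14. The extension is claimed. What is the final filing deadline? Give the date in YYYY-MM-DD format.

Trigger date 2031-06-14 + 15 calendar days = 2031-06-29.
Because 2031-06-29 is a Sunday, the deadline becomes 2031-06-30 (Monday).
Applying the 6 months extension: 6 months after 2031-06-30 is 2031-12-30.
2031-12-30 is a Tuesday and not a listed holiday, so it stands.
Final deadline: 2031-12-30.

2031-12-30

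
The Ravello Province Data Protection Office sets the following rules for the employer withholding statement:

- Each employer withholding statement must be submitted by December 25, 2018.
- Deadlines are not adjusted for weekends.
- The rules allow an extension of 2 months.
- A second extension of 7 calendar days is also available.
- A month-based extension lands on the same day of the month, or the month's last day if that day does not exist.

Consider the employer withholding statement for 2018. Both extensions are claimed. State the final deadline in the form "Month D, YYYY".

March 4, 2019

Start from the fixed due date, December 25, 2018.
December 25, 2018 falls on a Tuesday. The rules make no weekend/holiday allowance, so it remains December 25, 2018.
Applying the 2 months extension: 2 months after December 25, 2018 is February 25, 2019.
February 25, 2019 is a Monday; no weekend or holiday adjustment applies.
With the 7-day extension, February 25, 2019 becomes March 4, 2019.
March 4, 2019 falls on a Monday. The rules make no weekend/holiday allowance, so it remains March 4, 2019.
The final due date is March 4, 2019.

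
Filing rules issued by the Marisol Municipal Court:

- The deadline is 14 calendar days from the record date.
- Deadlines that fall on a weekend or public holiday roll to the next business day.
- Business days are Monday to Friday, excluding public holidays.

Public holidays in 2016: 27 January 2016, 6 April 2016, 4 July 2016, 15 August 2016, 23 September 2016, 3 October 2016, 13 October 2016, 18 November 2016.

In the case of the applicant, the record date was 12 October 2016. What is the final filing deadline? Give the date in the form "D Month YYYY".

26 October 2016

14 calendar days after 12 October 2016 is 26 October 2016.
26 October 2016 is a Wednesday and not a listed holiday, so it stands.
So the filing is due 26 October 2016.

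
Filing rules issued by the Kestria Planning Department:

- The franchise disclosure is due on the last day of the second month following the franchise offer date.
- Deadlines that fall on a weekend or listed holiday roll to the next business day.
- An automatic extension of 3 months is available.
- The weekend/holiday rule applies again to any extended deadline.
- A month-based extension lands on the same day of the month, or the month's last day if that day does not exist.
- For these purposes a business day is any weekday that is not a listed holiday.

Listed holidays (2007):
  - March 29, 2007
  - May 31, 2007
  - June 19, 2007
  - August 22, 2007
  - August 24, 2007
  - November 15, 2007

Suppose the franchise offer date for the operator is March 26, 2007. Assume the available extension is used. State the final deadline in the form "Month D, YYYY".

2 months after March 26, 2007 falls in May 2007; the last day of that month is May 31, 2007.
May 31, 2007 is a listed holiday, so it moves to the next business day, June 1, 2007 (Friday).
Add 3 months to June 1, 2007: September 1, 2007.
September 1, 2007 falls on a Saturday. Rolling to the next business day gives September 3, 2007, a Monday.
Final deadline: September 3, 2007.

September 3, 2007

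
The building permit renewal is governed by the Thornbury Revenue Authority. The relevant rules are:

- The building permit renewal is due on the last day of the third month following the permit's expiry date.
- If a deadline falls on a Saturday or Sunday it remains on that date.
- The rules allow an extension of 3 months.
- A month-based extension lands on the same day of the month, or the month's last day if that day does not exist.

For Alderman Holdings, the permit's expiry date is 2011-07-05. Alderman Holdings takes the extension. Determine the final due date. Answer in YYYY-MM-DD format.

3 months after 2011-07-05 falls in October 2011; the last day of that month is 2011-10-31.
No adjustment is made for weekends or holidays, so 2011-10-31 stands.
Add 3 months to 2011-10-31: 2012-01-31.
2012-01-31 is a Tuesday; no weekend or holiday adjustment applies.
So the filing is due 2012-01-31.

2012-01-31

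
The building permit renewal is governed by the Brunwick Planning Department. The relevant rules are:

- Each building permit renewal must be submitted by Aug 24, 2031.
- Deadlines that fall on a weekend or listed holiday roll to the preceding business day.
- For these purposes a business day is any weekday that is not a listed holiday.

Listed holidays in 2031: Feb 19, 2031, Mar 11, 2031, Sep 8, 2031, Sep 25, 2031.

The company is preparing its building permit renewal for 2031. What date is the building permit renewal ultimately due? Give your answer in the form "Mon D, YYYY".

Aug 22, 2031

Start from the fixed due date, Aug 24, 2031.
Aug 24, 2031 is a Sunday; the preceding business day is Aug 22, 2031 (Friday).
So the filing is due Aug 22, 2031.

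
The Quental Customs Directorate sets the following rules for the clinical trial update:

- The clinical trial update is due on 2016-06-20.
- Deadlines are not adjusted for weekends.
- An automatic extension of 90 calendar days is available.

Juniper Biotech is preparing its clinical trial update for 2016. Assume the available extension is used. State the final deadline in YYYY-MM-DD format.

Start from the fixed due date, 2016-06-20.
2016-06-20 is a Monday; no weekend or holiday adjustment applies.
Applying the 90-calendar-day extension: 2016-06-20 + 90 days = 2016-09-18.
No adjustment is made for weekends or holidays, so 2016-09-18 stands.
The final due date is 2016-09-18.

2016-09-18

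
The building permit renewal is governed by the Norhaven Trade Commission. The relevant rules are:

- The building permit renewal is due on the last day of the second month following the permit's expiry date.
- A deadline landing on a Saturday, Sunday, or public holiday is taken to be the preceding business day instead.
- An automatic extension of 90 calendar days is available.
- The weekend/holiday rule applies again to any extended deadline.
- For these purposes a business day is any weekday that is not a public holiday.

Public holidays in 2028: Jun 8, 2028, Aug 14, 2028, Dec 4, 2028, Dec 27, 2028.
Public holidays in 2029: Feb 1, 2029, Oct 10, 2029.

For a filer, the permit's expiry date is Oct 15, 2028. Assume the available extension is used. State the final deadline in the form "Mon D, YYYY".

Mar 29, 2029

2 months after Oct 15, 2028 is December 2028; that month ends on Dec 31, 2028.
Dec 31, 2028 falls on a Sunday. Rolling to the preceding business day gives Dec 29, 2028, a Friday.
The 90-calendar-day extension moves the deadline from Dec 29, 2028 to Mar 29, 2029.
Mar 29, 2029 (Thursday) is already a business day.
So the filing is due Mar 29, 2029.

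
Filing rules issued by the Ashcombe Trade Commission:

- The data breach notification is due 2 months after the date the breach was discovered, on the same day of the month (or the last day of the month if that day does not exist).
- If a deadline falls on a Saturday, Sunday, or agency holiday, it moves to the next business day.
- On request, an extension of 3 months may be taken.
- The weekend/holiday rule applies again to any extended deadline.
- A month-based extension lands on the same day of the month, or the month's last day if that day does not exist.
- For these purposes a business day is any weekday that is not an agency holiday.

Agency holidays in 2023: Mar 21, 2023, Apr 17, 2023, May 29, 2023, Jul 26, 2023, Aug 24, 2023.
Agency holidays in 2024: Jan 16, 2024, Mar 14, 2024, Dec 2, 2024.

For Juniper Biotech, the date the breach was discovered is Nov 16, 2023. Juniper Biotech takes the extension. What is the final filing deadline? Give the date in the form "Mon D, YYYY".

Apr 17, 2024

Moving 2 months forward from Nov 16, 2023 on the corresponding day gives Jan 16, 2024.
Jan 16, 2024 falls on a listed holiday. Rolling to the next business day gives Jan 17, 2024, a Wednesday.
The 3 months extension carries Jan 17, 2024 to Apr 17, 2024.
Apr 17, 2024 (Wednesday) is already a business day.
Deadline: Apr 17, 2024.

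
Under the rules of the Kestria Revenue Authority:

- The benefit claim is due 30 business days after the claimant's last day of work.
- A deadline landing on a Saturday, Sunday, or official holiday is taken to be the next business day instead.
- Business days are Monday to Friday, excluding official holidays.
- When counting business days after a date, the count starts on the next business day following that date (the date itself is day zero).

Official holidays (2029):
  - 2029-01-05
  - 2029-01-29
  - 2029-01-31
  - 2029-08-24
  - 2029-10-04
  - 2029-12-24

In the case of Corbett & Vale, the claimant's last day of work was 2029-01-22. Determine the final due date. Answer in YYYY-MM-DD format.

2029-03-07

Counting 30 business days after 2029-01-22 (skipping weekends and listed holidays) reaches 2029-03-07.
Since 2029-03-07 is a Wednesday and not a holiday, the date is unchanged.
Deadline: 2029-03-07.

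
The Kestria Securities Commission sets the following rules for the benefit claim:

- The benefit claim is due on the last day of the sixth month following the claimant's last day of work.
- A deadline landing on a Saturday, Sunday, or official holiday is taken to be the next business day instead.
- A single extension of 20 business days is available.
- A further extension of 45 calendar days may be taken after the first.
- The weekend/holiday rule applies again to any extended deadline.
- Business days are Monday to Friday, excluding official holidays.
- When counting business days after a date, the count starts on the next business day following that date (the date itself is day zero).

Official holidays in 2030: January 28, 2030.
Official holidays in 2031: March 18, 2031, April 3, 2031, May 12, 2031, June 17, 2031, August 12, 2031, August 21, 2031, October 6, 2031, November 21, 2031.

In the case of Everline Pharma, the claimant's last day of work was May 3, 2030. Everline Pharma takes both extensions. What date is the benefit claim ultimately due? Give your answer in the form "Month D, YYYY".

6 months after May 3, 2030 is November 2030; that month ends on November 30, 2030.
November 30, 2030 falls on a Saturday. Rolling to the next business day gives December 2, 2030, a Monday.
Applying the 20-business-day extension: 20 business days after December 2, 2030 is December 30, 2030.
Since December 30, 2030 is a Monday and not a holiday, the date is unchanged.
With the 45-day extension, December 30, 2030 becomes February 13, 2031.
Since February 13, 2031 is a Thursday and not a holiday, the date is unchanged.
So the filing is due February 13, 2031.

February 13, 2031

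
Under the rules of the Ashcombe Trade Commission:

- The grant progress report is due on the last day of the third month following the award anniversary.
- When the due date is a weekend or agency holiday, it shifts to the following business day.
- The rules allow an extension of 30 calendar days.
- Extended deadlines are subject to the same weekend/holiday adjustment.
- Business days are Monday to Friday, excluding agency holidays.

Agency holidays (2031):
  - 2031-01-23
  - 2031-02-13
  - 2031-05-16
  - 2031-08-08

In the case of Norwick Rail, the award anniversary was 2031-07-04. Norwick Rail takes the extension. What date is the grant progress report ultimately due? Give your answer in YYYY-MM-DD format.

2031-12-01

3 months after 2031-07-04 is October 2031; that month ends on 2031-10-31.
Since 2031-10-31 is a Friday and not a holiday, the date is unchanged.
With the 30-day extension, 2031-10-31 becomes 2031-11-30.
Because 2031-11-30 is a Sunday, the deadline becomes 2031-12-01 (Monday).
The final due date is 2031-12-01.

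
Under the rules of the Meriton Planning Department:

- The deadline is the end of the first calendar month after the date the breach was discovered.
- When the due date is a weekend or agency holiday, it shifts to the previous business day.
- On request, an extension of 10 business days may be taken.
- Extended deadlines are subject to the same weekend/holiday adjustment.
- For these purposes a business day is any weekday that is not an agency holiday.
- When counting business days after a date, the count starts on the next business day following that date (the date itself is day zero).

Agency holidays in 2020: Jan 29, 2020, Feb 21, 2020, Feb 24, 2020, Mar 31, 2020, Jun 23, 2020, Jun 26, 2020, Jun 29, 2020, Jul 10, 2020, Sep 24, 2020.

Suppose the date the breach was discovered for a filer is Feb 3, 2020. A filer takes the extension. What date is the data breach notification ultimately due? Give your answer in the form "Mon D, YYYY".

1 month after Feb 3, 2020 is March 2020; that month ends on Mar 31, 2020.
Because Mar 31, 2020 is a listed holiday, the deadline becomes Mar 30, 2020 (Monday).
The 10-business-day extension runs from Mar 30, 2020 to Apr 14, 2020.
Since Apr 14, 2020 is a Tuesday and not a holiday, the date is unchanged.
So the filing is due Apr 14, 2020.

Apr 14, 2020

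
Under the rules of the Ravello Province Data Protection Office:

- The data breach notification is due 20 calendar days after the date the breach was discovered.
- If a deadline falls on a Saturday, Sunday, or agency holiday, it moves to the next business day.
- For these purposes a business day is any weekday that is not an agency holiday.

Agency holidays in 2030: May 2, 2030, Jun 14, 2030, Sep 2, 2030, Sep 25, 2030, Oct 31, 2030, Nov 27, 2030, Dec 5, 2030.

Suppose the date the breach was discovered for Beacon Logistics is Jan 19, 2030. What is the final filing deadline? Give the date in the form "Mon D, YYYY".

Feb 8, 2030

Adding 20 calendar days to Jan 19, 2030 gives Feb 8, 2030.
Feb 8, 2030 (Friday) is already a business day.
Deadline: Feb 8, 2030.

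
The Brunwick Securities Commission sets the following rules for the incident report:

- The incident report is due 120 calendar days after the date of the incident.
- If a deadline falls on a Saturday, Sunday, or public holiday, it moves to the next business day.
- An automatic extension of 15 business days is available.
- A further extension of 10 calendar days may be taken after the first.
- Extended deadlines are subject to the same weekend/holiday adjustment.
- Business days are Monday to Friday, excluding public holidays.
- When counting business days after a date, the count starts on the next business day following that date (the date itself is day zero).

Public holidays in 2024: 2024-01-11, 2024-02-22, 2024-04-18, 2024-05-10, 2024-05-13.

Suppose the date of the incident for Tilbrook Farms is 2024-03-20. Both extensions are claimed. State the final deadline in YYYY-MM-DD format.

2024-08-19

120 calendar days after 2024-03-20 is 2024-07-18.
2024-07-18 is a Thursday and not a listed holiday, so it stands.
Applying the 15-business-day extension: 15 business days after 2024-07-18 is 2024-08-08.
2024-08-08 is a Thursday and not a listed holiday, so it stands.
Applying the 10-calendar-day extension: 2024-08-08 + 10 days = 2024-08-18.
2024-08-18 is a Sunday; the next business day is 2024-08-19 (Monday).
So the filing is due 2024-08-19.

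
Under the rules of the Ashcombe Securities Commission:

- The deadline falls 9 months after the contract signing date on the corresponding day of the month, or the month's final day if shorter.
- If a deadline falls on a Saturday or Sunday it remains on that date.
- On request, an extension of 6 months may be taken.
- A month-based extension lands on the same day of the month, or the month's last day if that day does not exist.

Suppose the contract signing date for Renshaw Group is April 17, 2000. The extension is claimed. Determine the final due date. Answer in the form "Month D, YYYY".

Moving 9 months forward from April 17, 2000 on the corresponding day gives January 17, 2001.
January 17, 2001 falls on a Wednesday. The rules make no weekend/holiday allowance, so it remains January 17, 2001.
Applying the 6 months extension: 6 months after January 17, 2001 is July 17, 2001.
July 17, 2001 falls on a Tuesday. The rules make no weekend/holiday allowance, so it remains July 17, 2001.
So the filing is due July 17, 2001.

July 17, 2001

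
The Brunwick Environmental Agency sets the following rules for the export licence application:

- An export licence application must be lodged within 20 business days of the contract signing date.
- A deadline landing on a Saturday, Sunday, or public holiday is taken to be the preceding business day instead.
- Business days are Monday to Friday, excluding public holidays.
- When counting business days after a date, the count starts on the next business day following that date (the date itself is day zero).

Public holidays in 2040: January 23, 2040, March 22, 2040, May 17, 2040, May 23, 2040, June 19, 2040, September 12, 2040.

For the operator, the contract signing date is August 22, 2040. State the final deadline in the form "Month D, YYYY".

Counting 20 business days after August 22, 2040 (skipping weekends and listed holidays) reaches September 20, 2040.
September 20, 2040 is a Thursday and not a listed holiday, so it stands.
So the filing is due September 20, 2040.

September 20, 2040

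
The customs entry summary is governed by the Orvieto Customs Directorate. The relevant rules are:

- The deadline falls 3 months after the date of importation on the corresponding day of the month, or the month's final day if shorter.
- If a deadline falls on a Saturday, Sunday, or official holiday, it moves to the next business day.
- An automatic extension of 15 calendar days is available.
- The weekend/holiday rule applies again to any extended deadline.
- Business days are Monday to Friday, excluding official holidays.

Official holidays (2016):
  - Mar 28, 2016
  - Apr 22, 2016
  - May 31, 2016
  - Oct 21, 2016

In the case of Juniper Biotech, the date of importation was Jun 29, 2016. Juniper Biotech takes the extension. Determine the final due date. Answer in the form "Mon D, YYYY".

3 months from Jun 29, 2016 is Sep 29, 2016.
Sep 29, 2016 falls on a Thursday, which is a business day, so no adjustment is needed.
The 15-calendar-day extension moves the deadline from Sep 29, 2016 to Oct 14, 2016.
Oct 14, 2016 is a Friday and not a listed holiday, so it stands.
The final due date is Oct 14, 2016.

Oct 14, 2016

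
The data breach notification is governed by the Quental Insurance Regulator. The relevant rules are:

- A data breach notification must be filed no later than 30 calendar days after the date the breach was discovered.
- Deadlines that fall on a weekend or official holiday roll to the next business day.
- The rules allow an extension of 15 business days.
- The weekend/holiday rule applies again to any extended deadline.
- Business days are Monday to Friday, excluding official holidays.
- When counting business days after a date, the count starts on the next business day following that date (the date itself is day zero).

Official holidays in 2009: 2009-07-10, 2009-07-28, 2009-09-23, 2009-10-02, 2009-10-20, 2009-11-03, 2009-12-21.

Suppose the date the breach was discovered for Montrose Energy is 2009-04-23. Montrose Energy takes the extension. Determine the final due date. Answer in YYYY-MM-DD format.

2009-06-15

From 2009-04-23, 30 calendar days later is 2009-05-23.
Because 2009-05-23 is a Saturday, the deadline becomes 2009-05-25 (Monday).
The 15-business-day extension runs from 2009-05-25 to 2009-06-15.
2009-06-15 falls on a Monday, which is a business day, so no adjustment is needed.
Final deadline: 2009-06-15.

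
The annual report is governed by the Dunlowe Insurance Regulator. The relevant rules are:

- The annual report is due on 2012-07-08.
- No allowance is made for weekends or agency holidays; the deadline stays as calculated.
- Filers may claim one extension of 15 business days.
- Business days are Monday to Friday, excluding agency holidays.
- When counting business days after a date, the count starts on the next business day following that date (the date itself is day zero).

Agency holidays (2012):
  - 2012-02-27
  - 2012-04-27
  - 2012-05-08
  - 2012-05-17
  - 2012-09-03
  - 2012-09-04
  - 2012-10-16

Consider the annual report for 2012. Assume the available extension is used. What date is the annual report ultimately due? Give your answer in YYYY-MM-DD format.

2012-07-27

The statutory due date is 2012-07-08.
2012-07-08 falls on a Sunday. The rules make no weekend/holiday allowance, so it remains 2012-07-08.
Counting 15 further business days from 2012-07-08 reaches 2012-07-27.
2012-07-27 is a Friday; no weekend or holiday adjustment applies.
So the filing is due 2012-07-27.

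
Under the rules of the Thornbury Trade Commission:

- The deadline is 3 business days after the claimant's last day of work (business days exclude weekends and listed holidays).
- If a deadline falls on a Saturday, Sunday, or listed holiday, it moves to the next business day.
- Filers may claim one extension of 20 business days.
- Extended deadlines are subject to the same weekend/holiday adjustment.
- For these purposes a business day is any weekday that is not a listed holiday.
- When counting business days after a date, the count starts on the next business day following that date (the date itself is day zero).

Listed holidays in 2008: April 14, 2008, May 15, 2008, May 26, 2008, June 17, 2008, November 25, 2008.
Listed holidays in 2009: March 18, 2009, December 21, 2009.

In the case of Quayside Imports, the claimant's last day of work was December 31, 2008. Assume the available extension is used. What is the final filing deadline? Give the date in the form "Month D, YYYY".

Counting 3 business days after December 31, 2008 (skipping weekends and listed holidays) reaches January 5, 2009.
January 5, 2009 falls on a Monday, which is a business day, so no adjustment is needed.
The 20-business-day extension runs from January 5, 2009 to February 2, 2009.
February 2, 2009 is a Monday and not a listed holiday, so it stands.
The final due date is February 2, 2009.

February 2, 2009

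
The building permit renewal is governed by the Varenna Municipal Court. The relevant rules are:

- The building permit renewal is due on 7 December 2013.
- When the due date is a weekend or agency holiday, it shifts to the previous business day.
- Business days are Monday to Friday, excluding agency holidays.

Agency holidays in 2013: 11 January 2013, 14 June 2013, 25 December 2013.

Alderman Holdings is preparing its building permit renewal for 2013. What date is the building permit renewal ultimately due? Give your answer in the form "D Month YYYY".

6 December 2013

The statutory due date is 7 December 2013.
Because 7 December 2013 is a Saturday, the deadline becomes 6 December 2013 (Friday).
Final deadline: 6 December 2013.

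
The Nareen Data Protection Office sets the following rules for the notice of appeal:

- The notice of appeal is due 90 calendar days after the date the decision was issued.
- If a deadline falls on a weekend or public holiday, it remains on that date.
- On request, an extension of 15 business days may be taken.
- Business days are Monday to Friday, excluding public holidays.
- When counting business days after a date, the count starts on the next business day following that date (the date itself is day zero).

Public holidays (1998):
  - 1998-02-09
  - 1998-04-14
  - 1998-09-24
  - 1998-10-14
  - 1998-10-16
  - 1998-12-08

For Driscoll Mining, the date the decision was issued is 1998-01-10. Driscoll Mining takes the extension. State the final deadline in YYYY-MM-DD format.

1998-05-04

90 calendar days after 1998-01-10 is 1998-04-10.
No adjustment is made for weekends or holidays, so 1998-04-10 stands.
Counting 15 further business days from 1998-04-10 reaches 1998-05-04.
1998-05-04 falls on a Monday. The rules make no weekend/holiday allowance, so it remains 1998-05-04.
Final deadline: 1998-05-04.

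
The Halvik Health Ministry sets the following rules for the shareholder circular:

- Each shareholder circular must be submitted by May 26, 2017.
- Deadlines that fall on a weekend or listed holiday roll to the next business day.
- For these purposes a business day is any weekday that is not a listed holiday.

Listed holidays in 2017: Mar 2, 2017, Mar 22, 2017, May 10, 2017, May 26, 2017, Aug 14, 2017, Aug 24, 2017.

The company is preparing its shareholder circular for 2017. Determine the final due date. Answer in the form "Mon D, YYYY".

Start from the fixed due date, May 26, 2017.
Because May 26, 2017 is a listed holiday, the deadline becomes May 29, 2017 (Monday).
The final due date is May 29, 2017.

May 29, 2017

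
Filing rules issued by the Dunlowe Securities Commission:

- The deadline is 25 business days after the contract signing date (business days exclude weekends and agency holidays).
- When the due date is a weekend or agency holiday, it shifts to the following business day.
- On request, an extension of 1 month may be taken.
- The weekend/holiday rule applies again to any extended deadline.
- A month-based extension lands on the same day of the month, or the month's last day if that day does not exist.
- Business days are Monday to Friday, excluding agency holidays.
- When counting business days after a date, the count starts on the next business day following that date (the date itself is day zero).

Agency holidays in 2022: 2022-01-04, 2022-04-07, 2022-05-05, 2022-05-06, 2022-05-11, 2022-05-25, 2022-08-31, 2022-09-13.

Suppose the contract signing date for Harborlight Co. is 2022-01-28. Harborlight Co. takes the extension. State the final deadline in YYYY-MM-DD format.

2022-04-04

25 business days after 2022-01-28, excluding weekends and holidays, is 2022-03-04.
2022-03-04 falls on a Friday, which is a business day, so no adjustment is needed.
Applying the 1 month extension: 1 month after 2022-03-04 is 2022-04-04.
2022-04-04 (Monday) is already a business day.
So the filing is due 2022-04-04.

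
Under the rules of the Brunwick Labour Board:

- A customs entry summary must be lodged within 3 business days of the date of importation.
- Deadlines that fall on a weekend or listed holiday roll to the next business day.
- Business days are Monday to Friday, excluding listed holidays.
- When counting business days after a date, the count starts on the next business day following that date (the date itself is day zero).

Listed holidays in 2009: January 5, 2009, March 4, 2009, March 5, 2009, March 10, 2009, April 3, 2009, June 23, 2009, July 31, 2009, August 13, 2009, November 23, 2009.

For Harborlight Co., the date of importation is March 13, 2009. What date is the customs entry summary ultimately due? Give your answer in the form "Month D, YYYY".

March 18, 2009

Counting 3 business days after March 13, 2009 (skipping weekends and listed holidays) reaches March 18, 2009.
March 18, 2009 is a Wednesday and not a listed holiday, so it stands.
The final due date is March 18, 2009.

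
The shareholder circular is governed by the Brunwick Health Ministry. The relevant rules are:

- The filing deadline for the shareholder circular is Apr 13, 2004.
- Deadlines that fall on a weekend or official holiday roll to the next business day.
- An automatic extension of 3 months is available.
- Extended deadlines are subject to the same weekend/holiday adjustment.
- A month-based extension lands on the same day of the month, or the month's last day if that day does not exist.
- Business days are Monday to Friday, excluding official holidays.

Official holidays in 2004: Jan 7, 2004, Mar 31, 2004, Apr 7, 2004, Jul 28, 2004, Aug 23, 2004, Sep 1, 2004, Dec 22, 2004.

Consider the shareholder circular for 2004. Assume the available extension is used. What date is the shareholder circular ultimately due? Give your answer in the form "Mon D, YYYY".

The stated deadline is Apr 13, 2004.
Since Apr 13, 2004 is a Tuesday and not a holiday, the date is unchanged.
The 3 months extension carries Apr 13, 2004 to Jul 13, 2004.
Jul 13, 2004 (Tuesday) is already a business day.
So the filing is due Jul 13, 2004.

Jul 13, 2004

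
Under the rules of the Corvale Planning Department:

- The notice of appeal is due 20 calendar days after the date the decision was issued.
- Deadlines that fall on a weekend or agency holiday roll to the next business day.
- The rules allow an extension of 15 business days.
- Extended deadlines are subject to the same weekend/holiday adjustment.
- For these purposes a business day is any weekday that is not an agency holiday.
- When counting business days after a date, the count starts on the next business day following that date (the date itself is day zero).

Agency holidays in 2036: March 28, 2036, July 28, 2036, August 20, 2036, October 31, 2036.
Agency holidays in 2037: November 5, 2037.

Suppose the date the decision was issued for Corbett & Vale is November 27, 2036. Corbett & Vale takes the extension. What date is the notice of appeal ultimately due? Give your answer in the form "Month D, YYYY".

20 calendar days after November 27, 2036 is December 17, 2036.
Since December 17, 2036 is a Wednesday and not a holiday, the date is unchanged.
Counting 15 further business days from December 17, 2036 reaches January 7, 2037.
January 7, 2037 (Wednesday) is already a business day.
Final deadline: January 7, 2037.

January 7, 2037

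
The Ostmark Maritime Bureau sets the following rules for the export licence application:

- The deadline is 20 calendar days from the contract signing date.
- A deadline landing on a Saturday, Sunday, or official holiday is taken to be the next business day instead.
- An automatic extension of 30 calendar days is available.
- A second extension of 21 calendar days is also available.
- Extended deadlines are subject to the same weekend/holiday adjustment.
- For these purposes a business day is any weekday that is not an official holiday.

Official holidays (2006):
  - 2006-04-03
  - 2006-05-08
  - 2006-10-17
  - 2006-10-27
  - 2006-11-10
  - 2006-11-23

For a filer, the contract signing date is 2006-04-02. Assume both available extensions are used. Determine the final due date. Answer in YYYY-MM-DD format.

2006-06-14

20 calendar days after 2006-04-02 is 2006-04-22.
2006-04-22 is a Saturday, so it moves to the next business day, 2006-04-24 (Monday).
Applying the 30-calendar-day extension: 2006-04-24 + 30 days = 2006-05-24.
2006-05-24 falls on a Wednesday, which is a business day, so no adjustment is needed.
Applying the 21-calendar-day extension: 2006-05-24 + 21 days = 2006-06-14.
Since 2006-06-14 is a Wednesday and not a holiday, the date is unchanged.
The final due date is 2006-06-14.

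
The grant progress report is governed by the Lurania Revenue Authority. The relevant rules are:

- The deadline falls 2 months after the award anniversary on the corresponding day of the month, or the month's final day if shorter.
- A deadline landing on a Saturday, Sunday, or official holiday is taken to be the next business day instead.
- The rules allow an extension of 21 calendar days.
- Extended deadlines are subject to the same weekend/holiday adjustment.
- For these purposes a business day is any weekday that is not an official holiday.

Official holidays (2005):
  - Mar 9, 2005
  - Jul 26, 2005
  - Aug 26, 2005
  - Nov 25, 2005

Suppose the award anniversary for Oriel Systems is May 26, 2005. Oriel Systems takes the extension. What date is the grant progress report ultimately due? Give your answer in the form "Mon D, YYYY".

Moving 2 months forward from May 26, 2005 on the corresponding day gives Jul 26, 2005.
Jul 26, 2005 is a listed holiday, so it moves to the next business day, Jul 27, 2005 (Wednesday).
Add the 21 calendar-day extension to Jul 27, 2005: Aug 17, 2005.
Aug 17, 2005 is a Wednesday and not a listed holiday, so it stands.
Final deadline: Aug 17, 2005.

Aug 17, 2005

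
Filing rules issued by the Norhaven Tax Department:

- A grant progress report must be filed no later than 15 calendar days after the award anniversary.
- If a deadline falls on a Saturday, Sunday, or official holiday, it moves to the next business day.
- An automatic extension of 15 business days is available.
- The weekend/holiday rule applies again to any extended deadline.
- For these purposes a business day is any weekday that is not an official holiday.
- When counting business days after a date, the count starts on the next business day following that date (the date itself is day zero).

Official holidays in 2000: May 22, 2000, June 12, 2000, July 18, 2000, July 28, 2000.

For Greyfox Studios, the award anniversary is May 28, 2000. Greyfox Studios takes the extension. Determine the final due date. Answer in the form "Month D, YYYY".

July 4, 2000

From May 28, 2000, 15 calendar days later is June 12, 2000.
Because June 12, 2000 is a listed holiday, the deadline becomes June 13, 2000 (Tuesday).
Applying the 15-business-day extension: 15 business days after June 13, 2000 is July 4, 2000.
Since July 4, 2000 is a Tuesday and not a holiday, the date is unchanged.
So the filing is due July 4, 2000.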